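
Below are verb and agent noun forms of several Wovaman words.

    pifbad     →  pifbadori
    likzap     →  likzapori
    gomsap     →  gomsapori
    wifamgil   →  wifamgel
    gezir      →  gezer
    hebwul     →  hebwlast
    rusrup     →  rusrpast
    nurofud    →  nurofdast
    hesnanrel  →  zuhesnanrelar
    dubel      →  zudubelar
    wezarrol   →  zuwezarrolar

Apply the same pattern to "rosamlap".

rosamlapori

wifamgil and hebwul both end in -l yet inflect differently (wifamgel, hebwlast), so the final letter is not what conditions the rule; the last vowel is.
"rosamlap" has last vowel 'a'. The stems whose last vowel is 'a' (pifbad → pifbadori, likzap → likzapori, gomsap → gomsapori) add -ori.
So rosamlap → rosamlapori.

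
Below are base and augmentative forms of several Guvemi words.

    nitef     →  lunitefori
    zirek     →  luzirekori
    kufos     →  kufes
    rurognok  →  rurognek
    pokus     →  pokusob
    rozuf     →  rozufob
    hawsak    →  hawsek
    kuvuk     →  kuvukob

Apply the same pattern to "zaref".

luzarefori

"zaref" has last vowel 'e'. The stems whose last vowel is 'e' (zirek → luzirekori, nitef → lunitefori) add lu- … -ori around the stem.
The other patterns: stems whose last vowel is 'u' add -ob; stems whose last vowel is 'a' or 'o' change the last vowel to 'e'.
So zaref → luzarefori.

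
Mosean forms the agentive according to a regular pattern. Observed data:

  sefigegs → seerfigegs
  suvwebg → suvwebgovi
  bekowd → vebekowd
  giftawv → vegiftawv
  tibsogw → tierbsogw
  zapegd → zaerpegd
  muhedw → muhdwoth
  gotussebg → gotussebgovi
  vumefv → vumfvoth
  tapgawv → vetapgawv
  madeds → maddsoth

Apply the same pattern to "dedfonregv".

deerdfonregv

zapegd and bekowd both end in -d yet inflect differently (zaerpegd, vebekowd), so the final letter is not what conditions the rule; the second-to-last letter is.
"dedfonregv" has second-to-last letter 'g'. The stems whose second-to-last letter is 'g' (sefigegs → seerfigegs, zapegd → zaerpegd, tibsogw → tierbsogw) insert -er- after the first vowel.
So dedfonregv → deerdfonregv.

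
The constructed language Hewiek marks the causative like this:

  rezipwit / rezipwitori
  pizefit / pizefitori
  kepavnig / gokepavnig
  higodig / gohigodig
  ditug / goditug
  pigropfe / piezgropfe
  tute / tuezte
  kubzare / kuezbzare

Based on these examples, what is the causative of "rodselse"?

roezdselse

rezipwit and kepavnig both have last vowel 'i' yet inflect differently (rezipwitori, gokepavnig), so the last vowel is not what conditions the rule; the final letter is.
"rodselse" ends in -e. The stems ending in -e (pigropfe → piezgropfe, tute → tuezte, kubzare → kuezbzare) insert -ez- after the first vowel.
So rodselse → roezdselse.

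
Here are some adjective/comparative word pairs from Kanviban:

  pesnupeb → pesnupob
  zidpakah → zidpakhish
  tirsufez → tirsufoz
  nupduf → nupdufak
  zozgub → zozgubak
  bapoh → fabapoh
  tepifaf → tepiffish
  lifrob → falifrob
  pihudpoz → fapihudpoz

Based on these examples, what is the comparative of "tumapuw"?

tumapuwak

bapoh and zidpakah both end in -h yet inflect differently (fabapoh, zidpakhish), so the final letter is not what conditions the rule; the last vowel is.
"tumapuw" has last vowel 'u'. The stems whose last vowel is 'u' (nupduf → nupdufak, zozgub → zozgubak) add -ak.
The other patterns: stems whose last vowel is 'o' add the prefix fa-; stems whose last vowel is 'a' delete the last vowel and add -ish; stems whose last vowel is 'e' change the last vowel to 'o'.
So tumapuw → tumapuwak.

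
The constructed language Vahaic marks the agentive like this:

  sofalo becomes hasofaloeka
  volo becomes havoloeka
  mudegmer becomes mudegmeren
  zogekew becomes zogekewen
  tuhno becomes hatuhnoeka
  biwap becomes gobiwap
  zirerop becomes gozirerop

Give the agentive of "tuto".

hatutoeka

volo and zirerop both have last vowel 'o' yet inflect differently (havoloeka, gozirerop), so the last vowel is not what conditions the rule; the final letter is.
"tuto" ends in -o. The stems ending in -o (volo → havoloeka, sofalo → hasofaloeka, tuhno → hatuhnoeka) add ha- … -eka around the stem.
The other patterns: stems ending in -p add the prefix go-; stems ending in -r or -w add -en.
So tuto → hatutoeka.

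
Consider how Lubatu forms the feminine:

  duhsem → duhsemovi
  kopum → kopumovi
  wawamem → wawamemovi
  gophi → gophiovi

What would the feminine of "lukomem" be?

Every pair shown (duhsem → duhsemovi, kopum → kopumovi, wawamem → wawamemovi, …) follows the same rule: add -ovi.
So lukomem → lukomemovi.

lukomemovi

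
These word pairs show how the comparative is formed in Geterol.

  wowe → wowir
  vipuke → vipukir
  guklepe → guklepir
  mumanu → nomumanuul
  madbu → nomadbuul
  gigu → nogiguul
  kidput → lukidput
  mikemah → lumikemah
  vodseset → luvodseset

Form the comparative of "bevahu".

"bevahu" ends in -u. The stems ending in -u (mumanu → nomumanuul, madbu → nomadbuul, gigu → nogiguul) add no- … -ul around the stem.
So bevahu → nobevahuul.

nobevahuul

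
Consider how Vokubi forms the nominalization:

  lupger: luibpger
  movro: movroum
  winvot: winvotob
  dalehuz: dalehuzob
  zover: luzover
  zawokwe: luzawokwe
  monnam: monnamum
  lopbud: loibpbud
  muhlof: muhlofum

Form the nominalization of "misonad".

misonadum

lupger and zover both end in -r yet inflect differently (luibpger, luzover), so the final letter is not what conditions the rule; the first letter is.
"misonad" begins with m-. The stems beginning with m- (muhlof → muhlofum, monnam → monnamum, movro → movroum) add -um.
The other patterns: stems beginning with l- insert -ib- after the first vowel; stems beginning with z- add the prefix lu-; stems beginning with d- or w- add -ob.
So misonad → misonadum.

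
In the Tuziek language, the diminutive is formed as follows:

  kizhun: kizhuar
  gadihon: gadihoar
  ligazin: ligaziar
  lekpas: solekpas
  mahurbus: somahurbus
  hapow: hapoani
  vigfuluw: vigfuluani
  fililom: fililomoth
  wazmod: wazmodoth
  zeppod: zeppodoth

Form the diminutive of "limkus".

solimkus

kizhun and mahurbus both have last vowel 'u' yet inflect differently (kizhuar, somahurbus), so the last vowel is not what conditions the rule; the final letter is.
"limkus" ends in -s. The stems ending in -s (lekpas → solekpas, mahurbus → somahurbus) add the prefix so-.
The other patterns: stems ending in -n drop the final letter and add -ar; stems ending in -w drop the final letter and add -ani; stems ending in -d or -m add -oth.
So limkus → solimkus.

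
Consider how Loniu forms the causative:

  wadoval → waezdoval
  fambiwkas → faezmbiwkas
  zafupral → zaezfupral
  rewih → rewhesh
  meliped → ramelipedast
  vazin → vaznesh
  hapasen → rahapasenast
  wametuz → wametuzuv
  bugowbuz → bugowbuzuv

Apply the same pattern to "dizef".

radizefast

vazin and hapasen both end in -n yet inflect differently (vaznesh, rahapasenast), so the final letter is not what conditions the rule; the last vowel is.
"dizef" has last vowel 'e'. The stems whose last vowel is 'e' (meliped → ramelipedast, hapasen → rahapasenast) add ra- … -ast around the stem.
So dizef → radizefast.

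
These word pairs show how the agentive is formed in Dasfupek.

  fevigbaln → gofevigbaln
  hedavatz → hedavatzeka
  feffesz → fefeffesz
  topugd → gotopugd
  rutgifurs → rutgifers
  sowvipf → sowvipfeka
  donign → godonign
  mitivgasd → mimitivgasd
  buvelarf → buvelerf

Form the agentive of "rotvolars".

"rotvolars" has second-to-last letter 'r'. The stems whose second-to-last letter is 'r' (buvelarf → buvelerf, rutgifurs → rutgifers) change the last vowel to 'e'.
So rotvolars → rotvolers.

rotvolers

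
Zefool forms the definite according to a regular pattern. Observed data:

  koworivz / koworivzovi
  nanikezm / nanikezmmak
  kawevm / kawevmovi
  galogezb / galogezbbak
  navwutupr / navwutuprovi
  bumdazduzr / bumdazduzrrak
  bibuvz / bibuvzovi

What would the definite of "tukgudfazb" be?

tukgudfazbbak

"tukgudfazb" has second-to-last letter 'z'. The stems whose second-to-last letter is 'z' (galogezb → galogezbbak, bumdazduzr → bumdazduzrrak, nanikezm → nanikezmmak) double the final consonant and add -ak.
The other pattern: stems whose second-to-last letter is 'p' or 'v' add -ovi.
So tukgudfazb → tukgudfazbbak.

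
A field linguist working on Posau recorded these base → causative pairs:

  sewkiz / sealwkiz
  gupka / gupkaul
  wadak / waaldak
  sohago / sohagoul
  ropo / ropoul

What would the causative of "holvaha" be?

gupka and wadak both have last vowel 'a' yet inflect differently (gupkaul, waaldak), so the last vowel is not what conditions the rule; whether the stem ends in a vowel or a consonant is.
"holvaha" ends in a vowel. The stems ending in a vowel (sohago → sohagoul, gupka → gupkaul, ropo → ropoul) add -ul.
So holvaha → holvahaul.

holvahaul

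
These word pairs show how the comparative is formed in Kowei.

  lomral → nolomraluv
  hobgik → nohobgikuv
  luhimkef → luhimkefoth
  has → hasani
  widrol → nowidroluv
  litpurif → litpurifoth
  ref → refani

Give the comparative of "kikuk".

ref and litpurif both end in -f yet inflect differently (refani, litpurifoth), so the final letter is not what conditions the rule; the number of vowels is.
"kikuk" has 2 vowels. The stems with 2 vowels (hobgik → nohobgikuv, lomral → nolomraluv, widrol → nowidroluv) add no- … -uv around the stem.
So kikuk → nokikukuv.

nokikukuv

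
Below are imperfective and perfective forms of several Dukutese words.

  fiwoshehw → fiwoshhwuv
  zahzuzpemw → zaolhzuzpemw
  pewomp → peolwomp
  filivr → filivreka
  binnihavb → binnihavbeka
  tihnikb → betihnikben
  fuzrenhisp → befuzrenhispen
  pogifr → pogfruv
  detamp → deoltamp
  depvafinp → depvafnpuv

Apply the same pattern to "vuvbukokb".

bevuvbukokben

detamp and fuzrenhisp both end in -p yet inflect differently (deoltamp, befuzrenhispen), so the final letter is not what conditions the rule; the second-to-last letter is.
"vuvbukokb" has second-to-last letter 'k'. The one such stem in the data (tihnikb → betihnikben) adds be- … -en around the stem, so the same rule applies.
The other patterns: stems whose second-to-last letter is 'v' add -eka; stems whose second-to-last letter is 'm' insert -ol- after the first vowel; stems whose second-to-last letter is 'f', 'h' or 'n' delete the last vowel and add -uv.
So vuvbukokb → bevuvbukokben.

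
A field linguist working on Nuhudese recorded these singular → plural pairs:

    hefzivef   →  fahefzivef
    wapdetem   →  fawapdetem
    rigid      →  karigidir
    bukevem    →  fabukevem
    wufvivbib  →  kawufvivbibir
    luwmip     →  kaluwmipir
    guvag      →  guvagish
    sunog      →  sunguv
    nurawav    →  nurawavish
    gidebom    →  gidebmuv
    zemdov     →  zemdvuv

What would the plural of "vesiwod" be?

guvag and sunog both end in -g yet inflect differently (guvagish, sunguv), so the final letter is not what conditions the rule; the last vowel is.
"vesiwod" has last vowel 'o'. The stems whose last vowel is 'o' (sunog → sunguv, gidebom → gidebmuv, zemdov → zemdvuv) delete the last vowel and add -uv.
The other patterns: stems whose last vowel is 'a' add -ish; stems whose last vowel is 'i' add ka- … -ir around the stem; stems whose last vowel is 'e' add the prefix fa-.
So vesiwod → vesiwduv.

vesiwduv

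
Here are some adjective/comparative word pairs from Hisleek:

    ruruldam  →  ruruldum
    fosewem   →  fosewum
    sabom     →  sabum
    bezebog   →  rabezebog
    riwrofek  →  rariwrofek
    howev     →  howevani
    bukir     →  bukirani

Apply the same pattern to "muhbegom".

sabom and bezebog both have last vowel 'o' yet inflect differently (sabum, rabezebog), so the last vowel is not what conditions the rule; the final letter is.
"muhbegom" ends in -m. The stems ending in -m (ruruldam → ruruldum, fosewem → fosewum, sabom → sabum) change the last vowel to 'u'.
The other patterns: stems ending in -g or -k add the prefix ra-; stems ending in -r or -v add -ani.
So muhbegom → muhbegum.

muhbegum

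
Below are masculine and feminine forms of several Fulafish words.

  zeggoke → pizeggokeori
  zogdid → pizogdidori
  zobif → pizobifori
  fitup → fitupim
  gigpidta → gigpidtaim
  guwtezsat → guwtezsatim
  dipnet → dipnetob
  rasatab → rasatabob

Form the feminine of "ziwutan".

guwtezsat and dipnet both end in -t yet inflect differently (guwtezsatim, dipnetob), so the final letter is not what conditions the rule; the first letter is.
"ziwutan" begins with z-. The stems beginning with z- (zeggoke → pizeggokeori, zogdid → pizogdidori, zobif → pizobifori) add pi- … -ori around the stem.
So ziwutan → piziwutanori.

piziwutanori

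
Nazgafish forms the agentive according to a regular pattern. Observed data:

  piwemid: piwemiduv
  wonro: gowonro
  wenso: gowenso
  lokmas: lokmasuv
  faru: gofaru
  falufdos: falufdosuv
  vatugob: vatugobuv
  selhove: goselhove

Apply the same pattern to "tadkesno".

gotadkesno

wenso and vatugob both have last vowel 'o' yet inflect differently (gowenso, vatugobuv), so the last vowel is not what conditions the rule; whether the stem ends in a vowel or a consonant is.
"tadkesno" ends in a vowel. The stems ending in a vowel (wenso → gowenso, faru → gofaru, wonro → gowonro) add the prefix go-.
The other pattern: stems ending in a consonant add -uv.
So tadkesno → gotadkesno.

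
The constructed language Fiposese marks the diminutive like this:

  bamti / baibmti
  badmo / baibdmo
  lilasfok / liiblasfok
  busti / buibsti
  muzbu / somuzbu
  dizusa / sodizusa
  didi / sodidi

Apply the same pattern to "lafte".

laibfte

bamti and didi both end in -i yet inflect differently (baibmti, sodidi), so the final letter is not what conditions the rule; the first letter is.
"lafte" begins with l-. The one such stem in the data (lilasfok → liiblasfok) inserts -ib- after the first vowel (as do bamti, badmo), so the same rule applies.
So lafte → laibfte.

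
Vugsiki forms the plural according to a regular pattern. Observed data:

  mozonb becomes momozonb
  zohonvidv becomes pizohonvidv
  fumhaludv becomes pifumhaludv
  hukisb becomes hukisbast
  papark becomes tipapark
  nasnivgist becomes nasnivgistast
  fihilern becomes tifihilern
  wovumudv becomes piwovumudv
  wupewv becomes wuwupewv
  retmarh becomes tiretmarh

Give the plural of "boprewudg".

piboprewudg

hukisb and mozonb both end in -b yet inflect differently (hukisbast, momozonb), so the final letter is not what conditions the rule; the second-to-last letter is.
"boprewudg" has second-to-last letter 'd'. The stems whose second-to-last letter is 'd' (wovumudv → piwovumudv, fumhaludv → pifumhaludv, zohonvidv → pizohonvidv) add the prefix pi-.
So boprewudg → piboprewudg.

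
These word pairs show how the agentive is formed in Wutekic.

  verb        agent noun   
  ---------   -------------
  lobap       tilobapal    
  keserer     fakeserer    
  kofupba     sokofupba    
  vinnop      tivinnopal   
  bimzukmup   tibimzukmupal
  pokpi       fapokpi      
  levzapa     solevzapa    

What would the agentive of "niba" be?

"niba" ends in -a. The stems ending in -a (kofupba → sokofupba, levzapa → solevzapa) add the prefix so-.
So niba → soniba.

soniba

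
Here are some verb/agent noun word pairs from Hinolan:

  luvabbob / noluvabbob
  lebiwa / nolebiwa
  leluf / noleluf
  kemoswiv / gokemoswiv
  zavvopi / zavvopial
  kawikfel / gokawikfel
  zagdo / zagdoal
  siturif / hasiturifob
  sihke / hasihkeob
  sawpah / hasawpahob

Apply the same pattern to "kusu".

"kusu" begins with k-. The stems beginning with k- (kawikfel → gokawikfel, kemoswiv → gokemoswiv) add the prefix go-.
The other patterns: stems beginning with l- add the prefix no-; stems beginning with s- add ha- … -ob around the stem; stems beginning with z- add -al.
So kusu → gokusu.

gokusu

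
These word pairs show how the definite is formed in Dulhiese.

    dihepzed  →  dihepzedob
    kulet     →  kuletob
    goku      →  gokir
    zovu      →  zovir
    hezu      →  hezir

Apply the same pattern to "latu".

latir

goku and kulet both have 2 vowels yet inflect differently (gokir, kuletob), so the number of vowels is not what conditions the rule; the final letter is.
"latu" ends in -u. The stems ending in -u (goku → gokir, zovu → zovir, hezu → hezir) drop the final letter and add -ir.
So latu → latir.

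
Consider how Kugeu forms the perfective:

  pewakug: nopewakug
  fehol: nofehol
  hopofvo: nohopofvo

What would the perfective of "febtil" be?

nofebtil

Every pair shown (pewakug → nopewakug, fehol → nofehol, hopofvo → nohopofvo) follows the same rule: add the prefix no-.
So febtil → nofebtil.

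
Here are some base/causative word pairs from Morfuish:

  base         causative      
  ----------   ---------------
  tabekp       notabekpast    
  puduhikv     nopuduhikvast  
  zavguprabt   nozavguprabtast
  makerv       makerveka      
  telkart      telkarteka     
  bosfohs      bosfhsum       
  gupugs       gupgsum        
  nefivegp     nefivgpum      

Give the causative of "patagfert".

"patagfert" has second-to-last letter 'r'. The stems whose second-to-last letter is 'r' (makerv → makerveka, telkart → telkarteka) add -eka.
The other patterns: stems whose second-to-last letter is 'b' or 'k' add no- … -ast around the stem; stems whose second-to-last letter is 'g' or 'h' delete the last vowel and add -um.
So patagfert → patagferteka.

patagferteka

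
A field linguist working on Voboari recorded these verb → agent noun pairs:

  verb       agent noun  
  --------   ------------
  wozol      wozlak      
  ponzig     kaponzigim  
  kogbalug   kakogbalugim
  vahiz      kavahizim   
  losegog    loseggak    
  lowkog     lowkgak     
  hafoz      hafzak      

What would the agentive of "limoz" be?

"limoz" has last vowel 'o'. The stems whose last vowel is 'o' (hafoz → hafzak, lowkog → lowkgak, losegog → loseggak) delete the last vowel and add -ak.
The other pattern: stems whose last vowel is 'i' or 'u' add ka- … -im around the stem.
So limoz → limzak.

limzak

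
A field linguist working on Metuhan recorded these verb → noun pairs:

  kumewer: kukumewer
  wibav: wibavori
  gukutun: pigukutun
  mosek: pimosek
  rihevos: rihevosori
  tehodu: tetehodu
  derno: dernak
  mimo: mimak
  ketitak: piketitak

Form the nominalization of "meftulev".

kumewer and mosek both have last vowel 'e' yet inflect differently (kukumewer, pimosek), so the last vowel is not what conditions the rule; the final letter is.
"meftulev" ends in -v. The one such stem in the data (wibav → wibavori) adds -ori, so the same rule applies.
So meftulev → meftulevori.

meftulevori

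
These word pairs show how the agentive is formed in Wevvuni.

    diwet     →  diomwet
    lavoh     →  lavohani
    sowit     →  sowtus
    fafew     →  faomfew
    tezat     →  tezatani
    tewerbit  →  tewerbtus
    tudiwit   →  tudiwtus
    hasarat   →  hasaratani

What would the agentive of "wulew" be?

sowit and tezat both end in -t yet inflect differently (sowtus, tezatani), so the final letter is not what conditions the rule; the last vowel is.
"wulew" has last vowel 'e'. The stems whose last vowel is 'e' (fafew → faomfew, diwet → diomwet) insert -om- after the first vowel.
The other patterns: stems whose last vowel is 'i' delete the last vowel and add -us; stems whose last vowel is 'a' or 'o' add -ani.
So wulew → wuomlew.

wuomlew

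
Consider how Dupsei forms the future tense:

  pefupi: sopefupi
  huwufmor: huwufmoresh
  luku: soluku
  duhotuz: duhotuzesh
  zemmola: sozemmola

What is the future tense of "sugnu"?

"sugnu" ends in a vowel. The stems ending in a vowel (pefupi → sopefupi, luku → soluku, zemmola → sozemmola) add the prefix so-.
The other pattern: stems ending in a consonant add -esh.
So sugnu → sosugnu.

sosugnu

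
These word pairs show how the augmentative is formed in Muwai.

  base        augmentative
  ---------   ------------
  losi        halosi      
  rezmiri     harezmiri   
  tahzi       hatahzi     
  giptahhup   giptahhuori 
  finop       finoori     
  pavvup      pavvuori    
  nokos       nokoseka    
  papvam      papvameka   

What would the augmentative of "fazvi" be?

finop and nokos both have last vowel 'o' yet inflect differently (finoori, nokoseka), so the last vowel is not what conditions the rule; the final letter is.
"fazvi" ends in -i. The stems ending in -i (losi → halosi, rezmiri → harezmiri, tahzi → hatahzi) add the prefix ha-.
So fazvi → hafazvi.

hafazvi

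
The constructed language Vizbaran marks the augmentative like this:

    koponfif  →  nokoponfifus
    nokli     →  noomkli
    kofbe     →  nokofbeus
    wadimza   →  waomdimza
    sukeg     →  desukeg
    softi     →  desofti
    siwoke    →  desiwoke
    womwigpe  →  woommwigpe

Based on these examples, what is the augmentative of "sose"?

desose

siwoke and kofbe both end in -e yet inflect differently (desiwoke, nokofbeus), so the final letter is not what conditions the rule; the first letter is.
"sose" begins with s-. The stems beginning with s- (sukeg → desukeg, siwoke → desiwoke, softi → desofti) add the prefix de-.
The other patterns: stems beginning with k- add no- … -us around the stem; stems beginning with n- or w- insert -om- after the first vowel.
So sose → desose.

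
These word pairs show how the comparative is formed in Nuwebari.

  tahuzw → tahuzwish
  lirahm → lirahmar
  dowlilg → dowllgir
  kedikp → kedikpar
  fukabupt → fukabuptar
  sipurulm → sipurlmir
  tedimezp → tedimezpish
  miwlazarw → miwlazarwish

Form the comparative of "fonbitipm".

"fonbitipm" has second-to-last letter 'p'. The one such stem in the data (fukabupt → fukabuptar) adds -ar, so the same rule applies.
So fonbitipm → fonbitipmar.

fonbitipmar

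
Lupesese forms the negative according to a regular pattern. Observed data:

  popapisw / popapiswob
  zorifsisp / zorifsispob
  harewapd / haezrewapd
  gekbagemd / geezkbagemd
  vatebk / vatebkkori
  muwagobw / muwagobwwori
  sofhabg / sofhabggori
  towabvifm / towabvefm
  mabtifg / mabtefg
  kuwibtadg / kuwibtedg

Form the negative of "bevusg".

bevusgob

popapisw and muwagobw both end in -w yet inflect differently (popapiswob, muwagobwwori), so the final letter is not what conditions the rule; the second-to-last letter is.
"bevusg" has second-to-last letter 's'. The stems whose second-to-last letter is 's' (popapisw → popapiswob, zorifsisp → zorifsispob) add -ob.
The other patterns: stems whose second-to-last letter is 'm' or 'p' insert -ez- after the first vowel; stems whose second-to-last letter is 'b' double the final consonant and add -ori; stems whose second-to-last letter is 'd' or 'f' change the last vowel to 'e'.
So bevusg → bevusgob.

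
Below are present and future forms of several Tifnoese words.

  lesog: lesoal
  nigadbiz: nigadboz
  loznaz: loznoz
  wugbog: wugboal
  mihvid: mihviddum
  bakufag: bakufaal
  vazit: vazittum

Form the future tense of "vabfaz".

"vabfaz" ends in -z. The stems ending in -z (loznaz → loznoz, nigadbiz → nigadboz) change the last vowel to 'o'.
The other patterns: stems ending in -g drop the final letter and add -al; stems ending in -d or -t double the final consonant and add -um.
So vabfaz → vabfoz.

vabfoz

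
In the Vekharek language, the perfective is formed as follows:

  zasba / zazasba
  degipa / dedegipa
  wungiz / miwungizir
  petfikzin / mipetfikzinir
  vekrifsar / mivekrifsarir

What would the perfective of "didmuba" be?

dididmuba

zasba and vekrifsar both have last vowel 'a' yet inflect differently (zazasba, mivekrifsarir), so the last vowel is not what conditions the rule; whether the stem ends in a vowel or a consonant is.
"didmuba" ends in a vowel. The stems ending in a vowel (zasba → zazasba, degipa → dedegipa) repeat the first consonant+vowel as a prefix.
So didmuba → dididmuba.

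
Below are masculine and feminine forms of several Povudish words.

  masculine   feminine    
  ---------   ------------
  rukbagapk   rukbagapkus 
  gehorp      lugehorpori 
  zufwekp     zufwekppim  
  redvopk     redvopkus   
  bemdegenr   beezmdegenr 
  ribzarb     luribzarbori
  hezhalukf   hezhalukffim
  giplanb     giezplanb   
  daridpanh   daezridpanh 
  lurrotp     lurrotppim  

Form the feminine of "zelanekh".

giplanb and ribzarb both end in -b yet inflect differently (giezplanb, luribzarbori), so the final letter is not what conditions the rule; the second-to-last letter is.
"zelanekh" has second-to-last letter 'k'. The stems whose second-to-last letter is 'k' (zufwekp → zufwekppim, hezhalukf → hezhalukffim) double the final consonant and add -im.
So zelanekh → zelanekhhim.

zelanekhhim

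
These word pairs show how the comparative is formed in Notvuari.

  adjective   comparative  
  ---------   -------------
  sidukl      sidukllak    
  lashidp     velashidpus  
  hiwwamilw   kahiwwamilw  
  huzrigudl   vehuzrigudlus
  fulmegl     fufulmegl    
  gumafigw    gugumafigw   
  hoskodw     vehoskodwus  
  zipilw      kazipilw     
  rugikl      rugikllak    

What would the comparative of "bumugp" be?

bubumugp

hiwwamilw and hoskodw both end in -w yet inflect differently (kahiwwamilw, vehoskodwus), so the final letter is not what conditions the rule; the second-to-last letter is.
"bumugp" has second-to-last letter 'g'. The stems whose second-to-last letter is 'g' (gumafigw → gugumafigw, fulmegl → fufulmegl) repeat the first consonant+vowel as a prefix.
So bumugp → bubumugp.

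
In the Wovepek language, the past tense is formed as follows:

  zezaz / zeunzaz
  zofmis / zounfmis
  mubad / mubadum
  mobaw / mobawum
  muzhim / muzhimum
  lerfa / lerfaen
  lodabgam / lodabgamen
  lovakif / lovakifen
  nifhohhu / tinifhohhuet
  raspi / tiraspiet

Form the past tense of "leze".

"leze" begins with l-. The stems beginning with l- (lerfa → lerfaen, lodabgam → lodabgamen, lovakif → lovakifen) add -en.
So leze → lezeen.

lezeen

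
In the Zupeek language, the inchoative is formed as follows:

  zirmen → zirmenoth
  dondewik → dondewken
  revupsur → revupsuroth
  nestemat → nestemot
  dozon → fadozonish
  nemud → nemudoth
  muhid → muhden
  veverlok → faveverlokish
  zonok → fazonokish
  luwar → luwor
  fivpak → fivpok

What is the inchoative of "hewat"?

fivpak and dondewik both end in -k yet inflect differently (fivpok, dondewken), so the final letter is not what conditions the rule; the last vowel is.
"hewat" has last vowel 'a'. The stems whose last vowel is 'a' (nestemat → nestemot, fivpak → fivpok, luwar → luwor) change the last vowel to 'o'.
The other patterns: stems whose last vowel is 'i' delete the last vowel and add -en; stems whose last vowel is 'o' add fa- … -ish around the stem; stems whose last vowel is 'e' or 'u' add -oth.
So hewat → hewot.

hewot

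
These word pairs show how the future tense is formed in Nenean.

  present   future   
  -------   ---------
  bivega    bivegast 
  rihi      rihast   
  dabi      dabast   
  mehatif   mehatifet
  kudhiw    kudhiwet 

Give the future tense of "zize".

zizast

rihi and mehatif both have last vowel 'i' yet inflect differently (rihast, mehatifet), so the last vowel is not what conditions the rule; whether the stem ends in a vowel or a consonant is.
"zize" ends in a vowel. The stems ending in a vowel (bivega → bivegast, rihi → rihast, dabi → dabast) drop the final letter and add -ast.
The other pattern: stems ending in a consonant add -et.
So zize → zizast.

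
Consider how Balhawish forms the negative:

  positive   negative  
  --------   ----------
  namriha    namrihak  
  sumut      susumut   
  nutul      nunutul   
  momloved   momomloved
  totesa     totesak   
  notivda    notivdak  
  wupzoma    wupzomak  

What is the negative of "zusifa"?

"zusifa" ends in -a. The stems ending in -a (notivda → notivdak, totesa → totesak, wupzoma → wupzomak) drop the final letter and add -ak.
The other pattern: stems ending in -d, -l or -t repeat the first consonant+vowel as a prefix.
So zusifa → zusifak.

zusifak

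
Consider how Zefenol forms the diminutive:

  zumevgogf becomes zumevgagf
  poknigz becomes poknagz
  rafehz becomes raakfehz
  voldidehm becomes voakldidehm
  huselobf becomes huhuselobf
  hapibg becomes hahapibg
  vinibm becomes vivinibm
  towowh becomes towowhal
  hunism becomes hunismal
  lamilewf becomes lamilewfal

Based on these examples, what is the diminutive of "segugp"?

segagp

poknigz and rafehz both end in -z yet inflect differently (poknagz, raakfehz), so the final letter is not what conditions the rule; the second-to-last letter is.
"segugp" has second-to-last letter 'g'. The stems whose second-to-last letter is 'g' (zumevgogf → zumevgagf, poknigz → poknagz) change the last vowel to 'a'.
The other patterns: stems whose second-to-last letter is 'h' insert -ak- after the first vowel; stems whose second-to-last letter is 'b' repeat the first consonant+vowel as a prefix; stems whose second-to-last letter is 's' or 'w' add -al.
So segugp → segagp.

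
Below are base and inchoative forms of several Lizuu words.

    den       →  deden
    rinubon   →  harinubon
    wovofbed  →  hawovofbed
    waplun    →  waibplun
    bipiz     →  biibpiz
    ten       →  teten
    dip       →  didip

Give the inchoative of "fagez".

ten and waplun both end in -n yet inflect differently (teten, waibplun), so the final letter is not what conditions the rule; the number of vowels is.
"fagez" has 2 vowels. The stems with 2 vowels (bipiz → biibpiz, waplun → waibplun) insert -ib- after the first vowel.
So fagez → faibgez.

faibgez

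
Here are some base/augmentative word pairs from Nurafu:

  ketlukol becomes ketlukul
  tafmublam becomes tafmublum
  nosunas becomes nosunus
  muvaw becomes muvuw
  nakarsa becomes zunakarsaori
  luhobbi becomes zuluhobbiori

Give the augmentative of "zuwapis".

zuwapus

"zuwapis" ends in a consonant. The stems ending in a consonant (ketlukol → ketlukul, tafmublam → tafmublum, nosunas → nosunus) change the last vowel to 'u'.
So zuwapis → zuwapus.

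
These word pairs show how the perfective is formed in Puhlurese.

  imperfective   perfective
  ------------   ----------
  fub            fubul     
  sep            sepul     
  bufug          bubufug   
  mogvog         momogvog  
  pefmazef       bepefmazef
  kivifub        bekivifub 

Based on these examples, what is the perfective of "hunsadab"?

"hunsadab" has 3 vowels. The stems with 3 vowels (pefmazef → bepefmazef, kivifub → bekivifub) add the prefix be-.
The other patterns: stems with 1 vowel add -ul; stems with 2 vowels repeat the first consonant+vowel as a prefix.
So hunsadab → behunsadab.

behunsadab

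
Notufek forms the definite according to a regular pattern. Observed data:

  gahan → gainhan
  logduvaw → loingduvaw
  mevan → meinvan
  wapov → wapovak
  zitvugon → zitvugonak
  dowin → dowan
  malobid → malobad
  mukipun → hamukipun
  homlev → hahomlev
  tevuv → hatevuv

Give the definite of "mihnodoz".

gahan and zitvugon both end in -n yet inflect differently (gainhan, zitvugonak), so the final letter is not what conditions the rule; the last vowel is.
"mihnodoz" has last vowel 'o'. The stems whose last vowel is 'o' (wapov → wapovak, zitvugon → zitvugonak) add -ak.
The other patterns: stems whose last vowel is 'a' insert -in- after the first vowel; stems whose last vowel is 'i' change the last vowel to 'a'; stems whose last vowel is 'e' or 'u' add the prefix ha-.
So mihnodoz → mihnodozak.

mihnodozak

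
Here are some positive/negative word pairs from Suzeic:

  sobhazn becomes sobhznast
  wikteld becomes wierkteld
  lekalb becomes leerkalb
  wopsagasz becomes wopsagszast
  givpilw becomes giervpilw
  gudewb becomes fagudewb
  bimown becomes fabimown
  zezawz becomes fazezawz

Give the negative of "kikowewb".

fakikowewb

lekalb and gudewb both end in -b yet inflect differently (leerkalb, fagudewb), so the final letter is not what conditions the rule; the second-to-last letter is.
"kikowewb" has second-to-last letter 'w'. The stems whose second-to-last letter is 'w' (zezawz → fazezawz, bimown → fabimown, gudewb → fagudewb) add the prefix fa-.
So kikowewb → fakikowewb.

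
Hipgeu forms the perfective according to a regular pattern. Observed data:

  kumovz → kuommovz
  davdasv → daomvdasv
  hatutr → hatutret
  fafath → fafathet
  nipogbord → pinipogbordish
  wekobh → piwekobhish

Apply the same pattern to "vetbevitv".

vetbevitvet

fafath and wekobh both end in -h yet inflect differently (fafathet, piwekobhish), so the final letter is not what conditions the rule; the second-to-last letter is.
"vetbevitv" has second-to-last letter 't'. The stems whose second-to-last letter is 't' (hatutr → hatutret, fafath → fafathet) add -et.
So vetbevitv → vetbevitvet.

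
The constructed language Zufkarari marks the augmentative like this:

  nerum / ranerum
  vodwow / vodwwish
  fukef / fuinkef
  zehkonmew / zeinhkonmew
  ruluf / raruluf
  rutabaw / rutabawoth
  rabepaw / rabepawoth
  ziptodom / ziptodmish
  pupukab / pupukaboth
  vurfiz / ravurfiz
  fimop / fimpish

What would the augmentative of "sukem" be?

suinkem

vodwow and zehkonmew both end in -w yet inflect differently (vodwwish, zeinhkonmew), so the final letter is not what conditions the rule; the last vowel is.
"sukem" has last vowel 'e'. The stems whose last vowel is 'e' (fukef → fuinkef, zehkonmew → zeinhkonmew) insert -in- after the first vowel.
The other patterns: stems whose last vowel is 'o' delete the last vowel and add -ish; stems whose last vowel is 'a' add -oth; stems whose last vowel is 'i' or 'u' add the prefix ra-.
So sukem → suinkem.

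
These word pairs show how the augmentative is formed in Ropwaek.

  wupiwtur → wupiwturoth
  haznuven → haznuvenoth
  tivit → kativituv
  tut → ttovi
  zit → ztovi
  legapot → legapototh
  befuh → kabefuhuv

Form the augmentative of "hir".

"hir" has 1 vowel. The stems with 1 vowel (zit → ztovi, tut → ttovi) delete the last vowel and add -ovi.
The other patterns: stems with 2 vowels add ka- … -uv around the stem; stems with 3 vowels add -oth.
So hir → hrovi.

hrovi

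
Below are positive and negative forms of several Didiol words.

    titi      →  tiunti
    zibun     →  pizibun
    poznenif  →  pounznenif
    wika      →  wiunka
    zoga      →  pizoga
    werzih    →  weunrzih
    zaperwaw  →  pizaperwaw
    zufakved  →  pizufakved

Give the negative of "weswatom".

zoga and wika both end in -a yet inflect differently (pizoga, wiunka), so the final letter is not what conditions the rule; the first letter is.
"weswatom" begins with w-. The stems beginning with w- (werzih → weunrzih, wika → wiunka) insert -un- after the first vowel.
The other pattern: stems beginning with z- add the prefix pi-.
So weswatom → weunswatom.

weunswatom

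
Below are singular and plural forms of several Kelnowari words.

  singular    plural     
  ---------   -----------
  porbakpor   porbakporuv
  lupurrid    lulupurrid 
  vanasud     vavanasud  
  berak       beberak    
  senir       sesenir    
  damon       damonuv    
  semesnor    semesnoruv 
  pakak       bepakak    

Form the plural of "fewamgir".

"fewamgir" has last vowel 'i'. The stems whose last vowel is 'i' (lupurrid → lulupurrid, senir → sesenir) repeat the first consonant+vowel as a prefix.
The other patterns: stems whose last vowel is 'o' add -uv; stems whose last vowel is 'a' add the prefix be-.
So fewamgir → fefewamgir.

fefewamgir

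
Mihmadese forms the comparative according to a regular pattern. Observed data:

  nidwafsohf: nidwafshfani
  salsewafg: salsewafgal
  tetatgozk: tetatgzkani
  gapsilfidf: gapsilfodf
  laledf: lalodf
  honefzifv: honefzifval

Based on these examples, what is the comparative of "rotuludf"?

"rotuludf" has second-to-last letter 'd'. The stems whose second-to-last letter is 'd' (gapsilfidf → gapsilfodf, laledf → lalodf) change the last vowel to 'o'.
The other patterns: stems whose second-to-last letter is 'f' add -al; stems whose second-to-last letter is 'h' or 'z' delete the last vowel and add -ani.
So rotuludf → rotulodf.

rotulodf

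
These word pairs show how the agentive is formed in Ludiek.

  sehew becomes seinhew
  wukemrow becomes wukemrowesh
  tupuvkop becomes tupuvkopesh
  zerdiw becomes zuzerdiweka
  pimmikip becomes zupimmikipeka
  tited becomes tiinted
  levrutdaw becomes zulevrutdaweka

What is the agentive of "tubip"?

"tubip" has last vowel 'i'. The stems whose last vowel is 'i' (pimmikip → zupimmikipeka, zerdiw → zuzerdiweka) add zu- … -eka around the stem.
The other patterns: stems whose last vowel is 'o' add -esh; stems whose last vowel is 'e' insert -in- after the first vowel.
So tubip → zutubipeka.

zutubipeka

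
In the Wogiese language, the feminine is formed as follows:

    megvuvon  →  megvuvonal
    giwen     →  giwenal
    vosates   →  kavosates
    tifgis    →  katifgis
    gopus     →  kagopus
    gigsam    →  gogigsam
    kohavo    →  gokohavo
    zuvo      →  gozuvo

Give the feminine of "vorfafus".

kavorfafus

"vorfafus" ends in -s. The stems ending in -s (vosates → kavosates, tifgis → katifgis, gopus → kagopus) add the prefix ka-.
So vorfafus → kavorfafus.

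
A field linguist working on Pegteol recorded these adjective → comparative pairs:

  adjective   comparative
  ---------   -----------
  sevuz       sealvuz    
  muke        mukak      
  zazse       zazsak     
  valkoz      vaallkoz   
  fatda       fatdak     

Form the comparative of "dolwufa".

muke and sevuz both have 2 vowels yet inflect differently (mukak, sealvuz), so the number of vowels is not what conditions the rule; whether the stem ends in a vowel or a consonant is.
"dolwufa" ends in a vowel. The stems ending in a vowel (muke → mukak, fatda → fatdak, zazse → zazsak) drop the final letter and add -ak.
So dolwufa → dolwufak.

dolwufak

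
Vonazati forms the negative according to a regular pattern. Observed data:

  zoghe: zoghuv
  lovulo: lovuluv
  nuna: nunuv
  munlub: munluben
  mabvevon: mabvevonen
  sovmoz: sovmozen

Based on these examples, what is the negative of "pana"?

lovulo and mabvevon both have last vowel 'o' yet inflect differently (lovuluv, mabvevonen), so the last vowel is not what conditions the rule; whether the stem ends in a vowel or a consonant is.
"pana" ends in a vowel. The stems ending in a vowel (zoghe → zoghuv, lovulo → lovuluv, nuna → nunuv) drop the final letter and add -uv.
The other pattern: stems ending in a consonant add -en.
So pana → panuv.

panuv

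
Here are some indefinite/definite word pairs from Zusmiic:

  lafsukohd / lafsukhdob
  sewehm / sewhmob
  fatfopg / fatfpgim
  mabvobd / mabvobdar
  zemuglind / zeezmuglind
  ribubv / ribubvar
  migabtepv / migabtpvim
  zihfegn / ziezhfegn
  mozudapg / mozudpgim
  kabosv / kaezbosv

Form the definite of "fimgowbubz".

fimgowbubzar

lafsukohd and mabvobd both end in -d yet inflect differently (lafsukhdob, mabvobdar), so the final letter is not what conditions the rule; the second-to-last letter is.
"fimgowbubz" has second-to-last letter 'b'. The stems whose second-to-last letter is 'b' (mabvobd → mabvobdar, ribubv → ribubvar) add -ar.
So fimgowbubz → fimgowbubzar.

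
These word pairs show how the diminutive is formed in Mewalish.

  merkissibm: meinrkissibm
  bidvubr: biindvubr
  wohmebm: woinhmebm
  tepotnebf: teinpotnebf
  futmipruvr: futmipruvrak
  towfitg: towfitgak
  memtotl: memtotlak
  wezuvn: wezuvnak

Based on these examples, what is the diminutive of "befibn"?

beinfibn

bidvubr and futmipruvr both end in -r yet inflect differently (biindvubr, futmipruvrak), so the final letter is not what conditions the rule; the second-to-last letter is.
"befibn" has second-to-last letter 'b'. The stems whose second-to-last letter is 'b' (merkissibm → meinrkissibm, bidvubr → biindvubr, wohmebm → woinhmebm) insert -in- after the first vowel.
The other pattern: stems whose second-to-last letter is 't' or 'v' add -ak.
So befibn → beinfibn.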